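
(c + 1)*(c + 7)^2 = c^3 + 15*c^2 + 63*c + 49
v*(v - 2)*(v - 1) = v^3 - 3*v^2 + 2*v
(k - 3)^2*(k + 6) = k^3 - 27*k + 54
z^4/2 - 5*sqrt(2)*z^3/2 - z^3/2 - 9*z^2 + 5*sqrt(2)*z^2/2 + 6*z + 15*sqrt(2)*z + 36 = (z/2 + 1)*(z - 3)*(z - 6*sqrt(2))*(z + sqrt(2))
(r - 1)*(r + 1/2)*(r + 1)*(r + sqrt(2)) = r^4 + r^3/2 + sqrt(2)*r^3 - r^2 + sqrt(2)*r^2/2 - sqrt(2)*r - r/2 - sqrt(2)/2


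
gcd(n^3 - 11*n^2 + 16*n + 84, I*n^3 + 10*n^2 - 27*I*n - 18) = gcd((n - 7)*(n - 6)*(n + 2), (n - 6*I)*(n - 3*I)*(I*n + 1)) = 1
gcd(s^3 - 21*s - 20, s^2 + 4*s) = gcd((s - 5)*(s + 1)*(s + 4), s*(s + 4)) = s + 4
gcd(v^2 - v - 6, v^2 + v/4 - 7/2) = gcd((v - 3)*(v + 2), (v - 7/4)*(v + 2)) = v + 2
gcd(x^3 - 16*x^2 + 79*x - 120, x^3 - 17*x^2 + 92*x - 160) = x^2 - 13*x + 40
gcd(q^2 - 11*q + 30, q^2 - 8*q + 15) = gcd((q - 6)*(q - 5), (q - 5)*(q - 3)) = q - 5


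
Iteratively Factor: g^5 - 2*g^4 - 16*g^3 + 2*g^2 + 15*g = (g + 1)*(g^4 - 3*g^3 - 13*g^2 + 15*g) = (g - 1)*(g + 1)*(g^3 - 2*g^2 - 15*g) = (g - 1)*(g + 1)*(g + 3)*(g^2 - 5*g) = (g - 5)*(g - 1)*(g + 1)*(g + 3)*(g)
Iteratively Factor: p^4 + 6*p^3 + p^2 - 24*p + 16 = (p + 4)*(p^3 + 2*p^2 - 7*p + 4) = (p - 1)*(p + 4)*(p^2 + 3*p - 4) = (p - 1)^2*(p + 4)*(p + 4)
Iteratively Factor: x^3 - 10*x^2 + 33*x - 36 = (x - 4)*(x^2 - 6*x + 9) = (x - 4)*(x - 3)*(x - 3)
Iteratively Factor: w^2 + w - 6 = (w - 2)*(w + 3)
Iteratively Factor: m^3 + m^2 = (m + 1)*(m^2) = m*(m + 1)*(m)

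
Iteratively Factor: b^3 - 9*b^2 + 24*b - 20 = (b - 5)*(b^2 - 4*b + 4) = (b - 5)*(b - 2)*(b - 2)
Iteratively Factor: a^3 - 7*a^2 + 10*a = (a)*(a^2 - 7*a + 10) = a*(a - 2)*(a - 5)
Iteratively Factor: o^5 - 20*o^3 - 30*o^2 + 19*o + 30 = (o + 3)*(o^4 - 3*o^3 - 11*o^2 + 3*o + 10) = (o - 5)*(o + 3)*(o^3 + 2*o^2 - o - 2) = (o - 5)*(o - 1)*(o + 3)*(o^2 + 3*o + 2) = (o - 5)*(o - 1)*(o + 2)*(o + 3)*(o + 1)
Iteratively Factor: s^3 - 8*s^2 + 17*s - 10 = (s - 1)*(s^2 - 7*s + 10) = (s - 2)*(s - 1)*(s - 5)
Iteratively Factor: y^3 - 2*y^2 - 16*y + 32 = (y + 4)*(y^2 - 6*y + 8) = (y - 4)*(y + 4)*(y - 2)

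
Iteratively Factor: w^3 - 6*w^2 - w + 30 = (w - 3)*(w^2 - 3*w - 10) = (w - 5)*(w - 3)*(w + 2)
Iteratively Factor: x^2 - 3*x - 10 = (x + 2)*(x - 5)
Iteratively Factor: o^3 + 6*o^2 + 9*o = (o + 3)*(o^2 + 3*o) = (o + 3)^2*(o)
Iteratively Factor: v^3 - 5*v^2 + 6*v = (v)*(v^2 - 5*v + 6) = v*(v - 3)*(v - 2)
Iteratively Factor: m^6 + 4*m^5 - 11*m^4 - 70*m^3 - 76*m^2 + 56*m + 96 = (m - 4)*(m^5 + 8*m^4 + 21*m^3 + 14*m^2 - 20*m - 24) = (m - 4)*(m + 2)*(m^4 + 6*m^3 + 9*m^2 - 4*m - 12) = (m - 4)*(m + 2)^2*(m^3 + 4*m^2 + m - 6) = (m - 4)*(m - 1)*(m + 2)^2*(m^2 + 5*m + 6) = (m - 4)*(m - 1)*(m + 2)^3*(m + 3)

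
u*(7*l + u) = 7*l*u + u^2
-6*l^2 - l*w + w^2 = (-3*l + w)*(2*l + w)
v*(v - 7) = v^2 - 7*v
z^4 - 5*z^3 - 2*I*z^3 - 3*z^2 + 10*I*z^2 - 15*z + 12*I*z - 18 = (z - 6)*(z - 3*I)*(-I*z + 1)*(I*z + I)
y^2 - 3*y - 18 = (y - 6)*(y + 3)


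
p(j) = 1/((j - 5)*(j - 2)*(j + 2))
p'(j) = -1/((j - 5)*(j - 2)*(j + 2)^2) - 1/((j - 5)*(j - 2)^2*(j + 2)) - 1/((j - 5)^2*(j - 2)*(j + 2))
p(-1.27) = 0.07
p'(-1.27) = -0.06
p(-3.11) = -0.02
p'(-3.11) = -0.03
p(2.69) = -0.13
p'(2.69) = 0.16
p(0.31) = 0.05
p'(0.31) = 0.02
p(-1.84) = 0.24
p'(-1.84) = -1.39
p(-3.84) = -0.01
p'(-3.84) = -0.01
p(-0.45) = 0.05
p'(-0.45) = -0.00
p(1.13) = 0.09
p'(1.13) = 0.10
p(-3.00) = -0.02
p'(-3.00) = -0.03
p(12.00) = 0.00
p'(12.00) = 0.00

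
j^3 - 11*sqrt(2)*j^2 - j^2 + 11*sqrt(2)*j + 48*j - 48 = (j - 1)*(j - 8*sqrt(2))*(j - 3*sqrt(2))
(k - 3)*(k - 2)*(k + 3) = k^3 - 2*k^2 - 9*k + 18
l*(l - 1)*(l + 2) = l^3 + l^2 - 2*l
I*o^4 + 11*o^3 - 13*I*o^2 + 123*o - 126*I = (o - 7*I)*(o - 6*I)*(o + 3*I)*(I*o + 1)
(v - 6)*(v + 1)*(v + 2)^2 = v^4 - v^3 - 22*v^2 - 44*v - 24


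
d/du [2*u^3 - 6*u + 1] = 6*u^2 - 6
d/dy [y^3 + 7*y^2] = y*(3*y + 14)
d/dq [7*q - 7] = 7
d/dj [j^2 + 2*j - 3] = 2*j + 2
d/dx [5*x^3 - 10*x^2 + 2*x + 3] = 15*x^2 - 20*x + 2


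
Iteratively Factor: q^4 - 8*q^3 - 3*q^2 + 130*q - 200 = (q - 5)*(q^3 - 3*q^2 - 18*q + 40) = (q - 5)*(q + 4)*(q^2 - 7*q + 10) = (q - 5)^2*(q + 4)*(q - 2)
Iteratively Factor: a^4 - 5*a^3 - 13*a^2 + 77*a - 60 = (a - 5)*(a^3 - 13*a + 12) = (a - 5)*(a - 3)*(a^2 + 3*a - 4) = (a - 5)*(a - 3)*(a + 4)*(a - 1)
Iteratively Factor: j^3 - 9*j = (j - 3)*(j^2 + 3*j) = j*(j - 3)*(j + 3)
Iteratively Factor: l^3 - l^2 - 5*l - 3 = (l + 1)*(l^2 - 2*l - 3) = (l - 3)*(l + 1)*(l + 1)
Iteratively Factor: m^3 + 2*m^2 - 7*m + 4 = (m - 1)*(m^2 + 3*m - 4) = (m - 1)*(m + 4)*(m - 1)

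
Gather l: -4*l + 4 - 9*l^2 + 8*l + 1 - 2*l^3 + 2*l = -2*l^3 - 9*l^2 + 6*l + 5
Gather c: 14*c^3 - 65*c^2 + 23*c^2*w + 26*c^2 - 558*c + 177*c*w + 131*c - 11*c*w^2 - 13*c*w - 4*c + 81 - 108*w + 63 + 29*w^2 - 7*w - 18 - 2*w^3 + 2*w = 14*c^3 + c^2*(23*w - 39) + c*(-11*w^2 + 164*w - 431) - 2*w^3 + 29*w^2 - 113*w + 126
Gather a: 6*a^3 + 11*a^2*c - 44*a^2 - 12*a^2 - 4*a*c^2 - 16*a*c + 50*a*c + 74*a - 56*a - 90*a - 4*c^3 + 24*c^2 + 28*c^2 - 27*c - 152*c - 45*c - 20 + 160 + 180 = 6*a^3 + a^2*(11*c - 56) + a*(-4*c^2 + 34*c - 72) - 4*c^3 + 52*c^2 - 224*c + 320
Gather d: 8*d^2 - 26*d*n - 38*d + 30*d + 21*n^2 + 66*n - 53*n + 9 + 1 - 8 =8*d^2 + d*(-26*n - 8) + 21*n^2 + 13*n + 2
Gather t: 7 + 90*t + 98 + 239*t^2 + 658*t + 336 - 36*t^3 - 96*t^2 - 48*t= -36*t^3 + 143*t^2 + 700*t + 441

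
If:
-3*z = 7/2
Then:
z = -7/6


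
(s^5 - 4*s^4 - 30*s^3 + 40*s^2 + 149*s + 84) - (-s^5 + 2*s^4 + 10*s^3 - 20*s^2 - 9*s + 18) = 2*s^5 - 6*s^4 - 40*s^3 + 60*s^2 + 158*s + 66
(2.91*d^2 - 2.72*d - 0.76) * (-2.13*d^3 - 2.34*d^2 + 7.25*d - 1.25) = -6.1983*d^5 - 1.0158*d^4 + 29.0811*d^3 - 21.5791*d^2 - 2.11*d + 0.95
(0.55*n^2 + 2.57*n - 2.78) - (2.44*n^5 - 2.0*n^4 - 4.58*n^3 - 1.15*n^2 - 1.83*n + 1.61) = -2.44*n^5 + 2.0*n^4 + 4.58*n^3 + 1.7*n^2 + 4.4*n - 4.39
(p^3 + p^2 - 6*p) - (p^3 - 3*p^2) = 4*p^2 - 6*p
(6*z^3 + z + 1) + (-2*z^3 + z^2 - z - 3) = 4*z^3 + z^2 - 2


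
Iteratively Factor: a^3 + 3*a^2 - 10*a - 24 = (a - 3)*(a^2 + 6*a + 8) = (a - 3)*(a + 4)*(a + 2)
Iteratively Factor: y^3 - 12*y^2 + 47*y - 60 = (y - 4)*(y^2 - 8*y + 15) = (y - 4)*(y - 3)*(y - 5)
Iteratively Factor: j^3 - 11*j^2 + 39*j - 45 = (j - 5)*(j^2 - 6*j + 9) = (j - 5)*(j - 3)*(j - 3)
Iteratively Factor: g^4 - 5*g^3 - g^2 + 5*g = (g + 1)*(g^3 - 6*g^2 + 5*g) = (g - 5)*(g + 1)*(g^2 - g) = g*(g - 5)*(g + 1)*(g - 1)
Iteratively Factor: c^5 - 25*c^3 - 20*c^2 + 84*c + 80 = (c - 5)*(c^4 + 5*c^3 - 20*c - 16) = (c - 5)*(c + 2)*(c^3 + 3*c^2 - 6*c - 8) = (c - 5)*(c - 2)*(c + 2)*(c^2 + 5*c + 4) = (c - 5)*(c - 2)*(c + 2)*(c + 4)*(c + 1)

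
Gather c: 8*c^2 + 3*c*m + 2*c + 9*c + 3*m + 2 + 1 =8*c^2 + c*(3*m + 11) + 3*m + 3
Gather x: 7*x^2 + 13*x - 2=7*x^2 + 13*x - 2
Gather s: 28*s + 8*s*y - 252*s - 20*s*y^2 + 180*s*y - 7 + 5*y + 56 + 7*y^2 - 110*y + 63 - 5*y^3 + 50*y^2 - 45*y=s*(-20*y^2 + 188*y - 224) - 5*y^3 + 57*y^2 - 150*y + 112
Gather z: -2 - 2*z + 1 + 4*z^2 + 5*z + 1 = 4*z^2 + 3*z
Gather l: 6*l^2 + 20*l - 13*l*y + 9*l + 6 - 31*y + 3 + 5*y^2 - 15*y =6*l^2 + l*(29 - 13*y) + 5*y^2 - 46*y + 9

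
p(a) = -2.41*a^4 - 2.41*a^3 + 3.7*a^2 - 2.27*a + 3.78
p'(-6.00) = 1775.29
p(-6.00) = -2452.20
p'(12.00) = -17612.51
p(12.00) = -53628.90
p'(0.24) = -1.04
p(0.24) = 3.41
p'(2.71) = -227.17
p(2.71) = -153.15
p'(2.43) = -165.30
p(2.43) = -98.50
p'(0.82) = -6.38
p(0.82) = 1.99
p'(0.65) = -3.16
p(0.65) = 2.78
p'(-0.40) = -5.77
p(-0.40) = 5.37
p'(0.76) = -5.05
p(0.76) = 2.33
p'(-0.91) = -7.73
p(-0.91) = 9.07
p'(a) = -9.64*a^3 - 7.23*a^2 + 7.4*a - 2.27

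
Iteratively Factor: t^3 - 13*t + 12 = (t - 3)*(t^2 + 3*t - 4) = (t - 3)*(t - 1)*(t + 4)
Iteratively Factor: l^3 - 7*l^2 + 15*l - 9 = (l - 3)*(l^2 - 4*l + 3) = (l - 3)^2*(l - 1)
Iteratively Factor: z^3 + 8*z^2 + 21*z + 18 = (z + 3)*(z^2 + 5*z + 6) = (z + 2)*(z + 3)*(z + 3)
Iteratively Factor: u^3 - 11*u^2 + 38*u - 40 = (u - 2)*(u^2 - 9*u + 20) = (u - 4)*(u - 2)*(u - 5)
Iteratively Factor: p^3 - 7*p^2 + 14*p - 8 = (p - 1)*(p^2 - 6*p + 8) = (p - 2)*(p - 1)*(p - 4)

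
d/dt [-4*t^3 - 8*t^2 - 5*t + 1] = -12*t^2 - 16*t - 5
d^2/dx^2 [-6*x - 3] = 0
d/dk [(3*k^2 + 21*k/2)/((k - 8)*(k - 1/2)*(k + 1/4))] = 48*(-4*k^4 - 28*k^3 + 123*k^2 + 8*k + 14)/(64*k^6 - 1056*k^5 + 4596*k^4 - 1852*k^3 - 831*k^2 + 240*k + 64)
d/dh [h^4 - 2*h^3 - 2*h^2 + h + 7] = 4*h^3 - 6*h^2 - 4*h + 1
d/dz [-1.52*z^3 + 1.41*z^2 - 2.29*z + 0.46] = -4.56*z^2 + 2.82*z - 2.29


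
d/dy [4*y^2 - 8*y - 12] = 8*y - 8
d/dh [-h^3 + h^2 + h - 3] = -3*h^2 + 2*h + 1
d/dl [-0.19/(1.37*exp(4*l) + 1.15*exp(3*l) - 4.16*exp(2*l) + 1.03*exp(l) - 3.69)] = (1.0412*exp(3*l) + 0.6555*exp(2*l) - 1.5808*exp(l) + 0.1957)*exp(l)/(1.37*exp(4*l) + 1.15*exp(3*l) - 4.16*exp(2*l) + 1.03*exp(l) - 3.69)^2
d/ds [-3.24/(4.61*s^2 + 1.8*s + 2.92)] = (29.8728*s + 5.832)/(4.61*s^2 + 1.8*s + 2.92)^2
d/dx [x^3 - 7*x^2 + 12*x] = 3*x^2 - 14*x + 12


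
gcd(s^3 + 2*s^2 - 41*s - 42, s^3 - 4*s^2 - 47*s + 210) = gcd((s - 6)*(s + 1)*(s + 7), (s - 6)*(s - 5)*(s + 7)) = s^2 + s - 42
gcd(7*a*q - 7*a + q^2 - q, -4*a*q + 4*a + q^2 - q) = q - 1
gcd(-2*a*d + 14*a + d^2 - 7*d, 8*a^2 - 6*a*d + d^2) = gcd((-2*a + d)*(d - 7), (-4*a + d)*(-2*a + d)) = 2*a - d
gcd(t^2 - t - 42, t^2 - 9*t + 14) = t - 7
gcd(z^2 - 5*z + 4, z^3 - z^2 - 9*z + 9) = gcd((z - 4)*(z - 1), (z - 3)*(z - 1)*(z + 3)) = z - 1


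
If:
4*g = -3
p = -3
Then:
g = -3/4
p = -3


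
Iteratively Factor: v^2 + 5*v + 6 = (v + 2)*(v + 3)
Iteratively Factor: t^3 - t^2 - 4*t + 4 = (t - 2)*(t^2 + t - 2) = (t - 2)*(t + 2)*(t - 1)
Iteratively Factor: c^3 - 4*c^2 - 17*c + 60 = (c - 3)*(c^2 - c - 20) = (c - 3)*(c + 4)*(c - 5)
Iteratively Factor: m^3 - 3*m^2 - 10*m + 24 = (m - 4)*(m^2 + m - 6) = (m - 4)*(m + 3)*(m - 2)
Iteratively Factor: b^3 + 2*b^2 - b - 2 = (b - 1)*(b^2 + 3*b + 2) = (b - 1)*(b + 2)*(b + 1)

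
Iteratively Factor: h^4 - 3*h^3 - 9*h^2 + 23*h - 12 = (h - 1)*(h^3 - 2*h^2 - 11*h + 12) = (h - 4)*(h - 1)*(h^2 + 2*h - 3) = (h - 4)*(h - 1)^2*(h + 3)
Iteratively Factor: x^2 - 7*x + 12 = (x - 3)*(x - 4)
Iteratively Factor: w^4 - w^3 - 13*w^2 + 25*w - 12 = (w + 4)*(w^3 - 5*w^2 + 7*w - 3) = (w - 3)*(w + 4)*(w^2 - 2*w + 1) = (w - 3)*(w - 1)*(w + 4)*(w - 1)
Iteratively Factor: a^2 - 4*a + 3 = (a - 1)*(a - 3)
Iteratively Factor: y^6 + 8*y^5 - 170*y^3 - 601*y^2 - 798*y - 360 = (y - 5)*(y^5 + 13*y^4 + 65*y^3 + 155*y^2 + 174*y + 72) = (y - 5)*(y + 3)*(y^4 + 10*y^3 + 35*y^2 + 50*y + 24) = (y - 5)*(y + 3)*(y + 4)*(y^3 + 6*y^2 + 11*y + 6) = (y - 5)*(y + 1)*(y + 3)*(y + 4)*(y^2 + 5*y + 6) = (y - 5)*(y + 1)*(y + 2)*(y + 3)*(y + 4)*(y + 3)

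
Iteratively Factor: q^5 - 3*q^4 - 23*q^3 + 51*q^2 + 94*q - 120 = (q - 3)*(q^4 - 23*q^2 - 18*q + 40) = (q - 3)*(q - 1)*(q^3 + q^2 - 22*q - 40) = (q - 3)*(q - 1)*(q + 2)*(q^2 - q - 20) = (q - 5)*(q - 3)*(q - 1)*(q + 2)*(q + 4)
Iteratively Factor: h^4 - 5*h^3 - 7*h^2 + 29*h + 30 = (h + 1)*(h^3 - 6*h^2 - h + 30) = (h - 5)*(h + 1)*(h^2 - h - 6) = (h - 5)*(h + 1)*(h + 2)*(h - 3)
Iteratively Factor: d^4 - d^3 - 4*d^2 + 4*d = (d - 1)*(d^3 - 4*d) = d*(d - 1)*(d^2 - 4) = d*(d - 1)*(d + 2)*(d - 2)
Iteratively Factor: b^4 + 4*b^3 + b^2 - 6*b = (b + 3)*(b^3 + b^2 - 2*b) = (b - 1)*(b + 3)*(b^2 + 2*b) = b*(b - 1)*(b + 3)*(b + 2)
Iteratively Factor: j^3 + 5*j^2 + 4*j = (j)*(j^2 + 5*j + 4) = j*(j + 1)*(j + 4)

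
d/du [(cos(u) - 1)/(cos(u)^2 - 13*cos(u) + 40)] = (cos(u)^2 - 2*cos(u) - 27)*sin(u)/(cos(u)^2 - 13*cos(u) + 40)^2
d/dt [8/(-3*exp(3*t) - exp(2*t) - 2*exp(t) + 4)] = (72*exp(2*t) + 16*exp(t) + 16)*exp(t)/(3*exp(3*t) + exp(2*t) + 2*exp(t) - 4)^2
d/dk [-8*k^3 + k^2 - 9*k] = -24*k^2 + 2*k - 9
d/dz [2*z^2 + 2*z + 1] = 4*z + 2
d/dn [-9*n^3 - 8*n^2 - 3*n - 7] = -27*n^2 - 16*n - 3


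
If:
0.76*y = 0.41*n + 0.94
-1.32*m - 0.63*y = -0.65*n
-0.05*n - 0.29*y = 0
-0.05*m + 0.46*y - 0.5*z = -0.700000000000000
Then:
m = -1.00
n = -1.74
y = 0.30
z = 1.78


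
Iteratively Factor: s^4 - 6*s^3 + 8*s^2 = (s)*(s^3 - 6*s^2 + 8*s) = s^2*(s^2 - 6*s + 8) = s^2*(s - 4)*(s - 2)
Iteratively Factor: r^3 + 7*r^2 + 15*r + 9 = (r + 3)*(r^2 + 4*r + 3) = (r + 3)^2*(r + 1)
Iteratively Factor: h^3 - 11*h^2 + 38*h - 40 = (h - 4)*(h^2 - 7*h + 10) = (h - 5)*(h - 4)*(h - 2)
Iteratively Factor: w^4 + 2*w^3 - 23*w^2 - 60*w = (w)*(w^3 + 2*w^2 - 23*w - 60) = w*(w + 4)*(w^2 - 2*w - 15) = w*(w - 5)*(w + 4)*(w + 3)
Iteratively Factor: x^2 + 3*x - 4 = (x + 4)*(x - 1)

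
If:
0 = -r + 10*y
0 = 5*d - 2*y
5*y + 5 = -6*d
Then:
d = -10/37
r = -250/37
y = -25/37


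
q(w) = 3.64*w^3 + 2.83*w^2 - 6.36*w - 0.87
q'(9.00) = 929.10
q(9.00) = 2824.68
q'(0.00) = -6.36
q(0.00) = -0.87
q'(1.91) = 44.29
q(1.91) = 22.67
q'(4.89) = 282.44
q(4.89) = 461.33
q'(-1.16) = 1.77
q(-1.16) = 4.63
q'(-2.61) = 53.26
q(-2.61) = -29.71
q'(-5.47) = 289.42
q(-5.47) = -477.15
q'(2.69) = 87.88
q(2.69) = 73.35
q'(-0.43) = -6.77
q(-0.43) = 2.10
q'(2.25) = 61.66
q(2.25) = 40.61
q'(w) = 10.92*w^2 + 5.66*w - 6.36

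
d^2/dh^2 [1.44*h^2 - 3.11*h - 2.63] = 2.88000000000000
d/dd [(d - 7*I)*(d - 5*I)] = 2*d - 12*I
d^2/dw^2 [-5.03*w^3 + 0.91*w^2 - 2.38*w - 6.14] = 1.82 - 30.18*w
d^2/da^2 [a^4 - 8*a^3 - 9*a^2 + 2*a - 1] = 12*a^2 - 48*a - 18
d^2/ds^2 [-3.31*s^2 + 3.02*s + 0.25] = -6.62000000000000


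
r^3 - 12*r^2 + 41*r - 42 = (r - 7)*(r - 3)*(r - 2)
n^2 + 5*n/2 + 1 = (n + 1/2)*(n + 2)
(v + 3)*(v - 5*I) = v^2 + 3*v - 5*I*v - 15*I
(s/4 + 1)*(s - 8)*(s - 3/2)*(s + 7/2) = s^4/4 - s^3/2 - 181*s^2/16 - 43*s/4 + 42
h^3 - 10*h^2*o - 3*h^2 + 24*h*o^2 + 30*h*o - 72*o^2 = (h - 3)*(h - 6*o)*(h - 4*o)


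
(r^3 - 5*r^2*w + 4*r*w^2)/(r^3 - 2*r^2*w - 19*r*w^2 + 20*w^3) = r*(r - 4*w)/(r^2 - r*w - 20*w^2)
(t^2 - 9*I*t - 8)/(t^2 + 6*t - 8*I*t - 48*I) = (t - I)/(t + 6)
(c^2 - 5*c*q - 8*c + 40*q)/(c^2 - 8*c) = (c - 5*q)/c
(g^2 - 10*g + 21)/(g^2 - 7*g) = (g - 3)/g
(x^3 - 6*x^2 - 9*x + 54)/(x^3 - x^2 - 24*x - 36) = (x - 3)/(x + 2)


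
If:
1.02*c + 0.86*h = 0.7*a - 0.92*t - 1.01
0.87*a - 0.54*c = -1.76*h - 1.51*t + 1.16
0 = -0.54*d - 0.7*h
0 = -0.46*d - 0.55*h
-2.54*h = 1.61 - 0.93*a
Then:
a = 1.73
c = 0.31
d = 0.00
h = 0.00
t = -0.12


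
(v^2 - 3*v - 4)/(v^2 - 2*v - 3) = (v - 4)/(v - 3)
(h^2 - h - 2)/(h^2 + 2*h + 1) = (h - 2)/(h + 1)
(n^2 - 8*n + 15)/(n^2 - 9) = (n - 5)/(n + 3)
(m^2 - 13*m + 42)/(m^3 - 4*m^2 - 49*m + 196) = (m - 6)/(m^2 + 3*m - 28)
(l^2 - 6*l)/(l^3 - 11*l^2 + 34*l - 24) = l/(l^2 - 5*l + 4)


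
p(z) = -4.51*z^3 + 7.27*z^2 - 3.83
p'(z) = -13.53*z^2 + 14.54*z = z*(14.54 - 13.53*z)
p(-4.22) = 464.57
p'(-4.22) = -302.31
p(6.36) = -870.00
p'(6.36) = -454.81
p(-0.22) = -3.43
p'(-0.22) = -3.85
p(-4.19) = 455.56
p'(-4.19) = -298.46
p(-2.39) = 99.27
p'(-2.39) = -112.04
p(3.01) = -60.95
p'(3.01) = -78.82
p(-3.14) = 207.48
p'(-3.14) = -179.06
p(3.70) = -132.75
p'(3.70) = -131.43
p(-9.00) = 3872.83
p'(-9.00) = -1226.79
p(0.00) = -3.83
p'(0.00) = 0.00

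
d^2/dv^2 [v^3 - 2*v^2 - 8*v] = 6*v - 4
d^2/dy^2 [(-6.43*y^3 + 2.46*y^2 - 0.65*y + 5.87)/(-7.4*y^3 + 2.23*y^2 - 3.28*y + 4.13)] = (9.09494701772928e-13*y^7 - 57.203480000001*y^6 - 722.84976*y^5 - 1205.23356*y^4 + 456.150592*y^3 - 1178.303766*y^2 - 196.64388*y - 84.489018)/(405.224*y^9 - 366.3444*y^8 + 649.23678*y^7 - 1014.325327*y^6 + 696.689376*y^5 - 735.048087*y^4 + 595.201564*y^3 - 247.407237*y^2 + 167.839896*y - 70.444997)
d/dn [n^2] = 2*n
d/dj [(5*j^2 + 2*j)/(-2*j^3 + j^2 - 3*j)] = (10*j^2 + 8*j - 17)/(4*j^4 - 4*j^3 + 13*j^2 - 6*j + 9)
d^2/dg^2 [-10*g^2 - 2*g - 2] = -20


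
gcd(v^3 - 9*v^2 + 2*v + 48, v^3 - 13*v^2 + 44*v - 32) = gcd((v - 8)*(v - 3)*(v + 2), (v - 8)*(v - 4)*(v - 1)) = v - 8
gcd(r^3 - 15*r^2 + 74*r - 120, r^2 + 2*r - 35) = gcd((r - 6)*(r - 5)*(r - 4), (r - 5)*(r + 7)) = r - 5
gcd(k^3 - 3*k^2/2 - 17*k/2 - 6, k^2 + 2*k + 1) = k + 1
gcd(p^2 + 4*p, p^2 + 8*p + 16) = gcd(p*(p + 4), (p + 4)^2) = p + 4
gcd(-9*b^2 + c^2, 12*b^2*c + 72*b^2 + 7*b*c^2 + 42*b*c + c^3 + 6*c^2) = 3*b + c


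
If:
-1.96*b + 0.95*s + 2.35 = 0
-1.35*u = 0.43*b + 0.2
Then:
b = -3.13953488372093*u - 0.465116279069767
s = -6.47735618115055*u - 3.43329253365973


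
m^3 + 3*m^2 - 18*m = m*(m - 3)*(m + 6)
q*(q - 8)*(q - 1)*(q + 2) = q^4 - 7*q^3 - 10*q^2 + 16*q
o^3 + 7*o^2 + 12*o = o*(o + 3)*(o + 4)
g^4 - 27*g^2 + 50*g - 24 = (g - 4)*(g - 1)^2*(g + 6)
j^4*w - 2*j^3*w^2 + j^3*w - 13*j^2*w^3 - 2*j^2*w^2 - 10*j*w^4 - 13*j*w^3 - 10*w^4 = (j - 5*w)*(j + w)*(j + 2*w)*(j*w + w)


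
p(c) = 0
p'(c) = 0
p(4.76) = 0.00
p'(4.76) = 0.00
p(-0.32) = 0.00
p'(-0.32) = 0.00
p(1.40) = 0.00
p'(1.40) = 0.00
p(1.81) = 0.00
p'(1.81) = 0.00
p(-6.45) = 0.00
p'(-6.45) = 0.00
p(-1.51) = 0.00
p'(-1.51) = 0.00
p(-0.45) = 0.00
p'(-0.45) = 0.00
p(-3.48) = 0.00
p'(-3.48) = 0.00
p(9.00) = 0.00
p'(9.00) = 0.00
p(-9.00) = 0.00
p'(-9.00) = 0.00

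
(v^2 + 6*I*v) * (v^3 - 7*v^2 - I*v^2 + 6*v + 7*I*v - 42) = v^5 - 7*v^4 + 5*I*v^4 + 12*v^3 - 35*I*v^3 - 84*v^2 + 36*I*v^2 - 252*I*v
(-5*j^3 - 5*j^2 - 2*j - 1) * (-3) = 15*j^3 + 15*j^2 + 6*j + 3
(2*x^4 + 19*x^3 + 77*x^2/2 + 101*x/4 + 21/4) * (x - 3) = 2*x^5 + 13*x^4 - 37*x^3/2 - 361*x^2/4 - 141*x/2 - 63/4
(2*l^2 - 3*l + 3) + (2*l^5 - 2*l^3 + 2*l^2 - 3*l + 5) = 2*l^5 - 2*l^3 + 4*l^2 - 6*l + 8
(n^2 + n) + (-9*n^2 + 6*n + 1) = -8*n^2 + 7*n + 1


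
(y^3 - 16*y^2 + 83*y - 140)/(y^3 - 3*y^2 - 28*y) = (y^2 - 9*y + 20)/(y*(y + 4))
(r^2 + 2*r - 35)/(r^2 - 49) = (r - 5)/(r - 7)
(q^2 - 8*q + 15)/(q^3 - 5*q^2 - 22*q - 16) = (-q^2 + 8*q - 15)/(-q^3 + 5*q^2 + 22*q + 16)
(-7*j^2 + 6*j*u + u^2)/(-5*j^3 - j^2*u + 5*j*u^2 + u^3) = (7*j + u)/(5*j^2 + 6*j*u + u^2)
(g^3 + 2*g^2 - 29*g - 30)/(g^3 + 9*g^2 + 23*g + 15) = (g^2 + g - 30)/(g^2 + 8*g + 15)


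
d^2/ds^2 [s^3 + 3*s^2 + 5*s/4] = 6*s + 6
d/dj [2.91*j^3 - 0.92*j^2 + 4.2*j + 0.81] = 8.73*j^2 - 1.84*j + 4.2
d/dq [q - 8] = 1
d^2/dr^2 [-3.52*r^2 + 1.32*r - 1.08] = -7.04000000000000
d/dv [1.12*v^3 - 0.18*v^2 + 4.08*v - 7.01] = 3.36*v^2 - 0.36*v + 4.08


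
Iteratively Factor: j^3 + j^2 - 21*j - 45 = (j - 5)*(j^2 + 6*j + 9) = (j - 5)*(j + 3)*(j + 3)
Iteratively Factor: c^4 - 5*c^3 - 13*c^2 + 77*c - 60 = (c + 4)*(c^3 - 9*c^2 + 23*c - 15) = (c - 1)*(c + 4)*(c^2 - 8*c + 15) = (c - 3)*(c - 1)*(c + 4)*(c - 5)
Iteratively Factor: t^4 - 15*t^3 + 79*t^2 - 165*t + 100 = (t - 1)*(t^3 - 14*t^2 + 65*t - 100) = (t - 5)*(t - 1)*(t^2 - 9*t + 20) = (t - 5)^2*(t - 1)*(t - 4)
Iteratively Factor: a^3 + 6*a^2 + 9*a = (a)*(a^2 + 6*a + 9) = a*(a + 3)*(a + 3)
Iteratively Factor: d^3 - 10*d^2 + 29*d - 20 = (d - 5)*(d^2 - 5*d + 4) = (d - 5)*(d - 1)*(d - 4)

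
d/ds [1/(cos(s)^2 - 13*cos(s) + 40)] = (2*cos(s) - 13)*sin(s)/(cos(s)^2 - 13*cos(s) + 40)^2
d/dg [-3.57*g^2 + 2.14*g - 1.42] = 2.14 - 7.14*g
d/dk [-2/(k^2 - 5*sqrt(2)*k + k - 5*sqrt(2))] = 2*(2*k - 5*sqrt(2) + 1)/(k^2 - 5*sqrt(2)*k + k - 5*sqrt(2))^2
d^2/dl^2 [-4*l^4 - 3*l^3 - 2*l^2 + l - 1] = -48*l^2 - 18*l - 4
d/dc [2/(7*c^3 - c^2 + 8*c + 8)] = 2*(-21*c^2 + 2*c - 8)/(7*c^3 - c^2 + 8*c + 8)^2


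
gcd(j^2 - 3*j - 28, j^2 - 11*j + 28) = j - 7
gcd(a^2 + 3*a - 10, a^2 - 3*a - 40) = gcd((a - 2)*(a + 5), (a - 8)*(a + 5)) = a + 5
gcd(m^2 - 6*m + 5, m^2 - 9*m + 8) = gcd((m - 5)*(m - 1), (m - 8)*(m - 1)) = m - 1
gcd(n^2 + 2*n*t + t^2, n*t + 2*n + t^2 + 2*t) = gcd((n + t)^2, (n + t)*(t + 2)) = n + t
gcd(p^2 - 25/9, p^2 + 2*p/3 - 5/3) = p + 5/3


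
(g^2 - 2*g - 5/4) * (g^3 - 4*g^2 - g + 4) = g^5 - 6*g^4 + 23*g^3/4 + 11*g^2 - 27*g/4 - 5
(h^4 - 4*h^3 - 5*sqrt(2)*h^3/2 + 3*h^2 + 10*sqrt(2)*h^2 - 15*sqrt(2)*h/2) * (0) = 0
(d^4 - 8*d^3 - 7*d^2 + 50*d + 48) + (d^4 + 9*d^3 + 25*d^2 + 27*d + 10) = 2*d^4 + d^3 + 18*d^2 + 77*d + 58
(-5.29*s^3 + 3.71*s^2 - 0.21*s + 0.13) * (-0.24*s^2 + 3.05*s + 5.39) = 1.2696*s^5 - 17.0249*s^4 - 17.1472*s^3 + 19.3252*s^2 - 0.7354*s + 0.7007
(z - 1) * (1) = z - 1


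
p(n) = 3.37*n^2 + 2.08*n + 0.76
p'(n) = 6.74*n + 2.08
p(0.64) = 3.47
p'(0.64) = 6.39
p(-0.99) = 2.00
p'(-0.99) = -4.59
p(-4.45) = 58.24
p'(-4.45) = -27.91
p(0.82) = 4.73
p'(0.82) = 7.61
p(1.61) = 12.84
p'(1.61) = 12.93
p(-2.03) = 10.43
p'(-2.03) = -11.60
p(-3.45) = 33.70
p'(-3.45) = -21.17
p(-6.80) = 142.44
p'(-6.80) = -43.75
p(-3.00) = 24.85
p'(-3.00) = -18.14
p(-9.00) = 255.01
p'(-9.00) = -58.58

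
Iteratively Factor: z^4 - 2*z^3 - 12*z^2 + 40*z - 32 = (z + 4)*(z^3 - 6*z^2 + 12*z - 8) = (z - 2)*(z + 4)*(z^2 - 4*z + 4) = (z - 2)^2*(z + 4)*(z - 2)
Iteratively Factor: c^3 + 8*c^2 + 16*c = (c + 4)*(c^2 + 4*c) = c*(c + 4)*(c + 4)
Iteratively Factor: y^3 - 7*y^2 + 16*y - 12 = (y - 2)*(y^2 - 5*y + 6) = (y - 2)^2*(y - 3)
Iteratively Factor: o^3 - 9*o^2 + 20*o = (o - 4)*(o^2 - 5*o) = o*(o - 4)*(o - 5)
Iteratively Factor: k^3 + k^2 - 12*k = (k + 4)*(k^2 - 3*k) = (k - 3)*(k + 4)*(k)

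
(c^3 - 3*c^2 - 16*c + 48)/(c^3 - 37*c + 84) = (c + 4)/(c + 7)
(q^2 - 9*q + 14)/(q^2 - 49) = (q - 2)/(q + 7)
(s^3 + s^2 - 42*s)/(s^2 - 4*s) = (s^2 + s - 42)/(s - 4)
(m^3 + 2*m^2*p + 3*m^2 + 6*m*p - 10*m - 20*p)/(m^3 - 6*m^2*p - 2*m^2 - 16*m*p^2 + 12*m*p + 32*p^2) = (-m - 5)/(-m + 8*p)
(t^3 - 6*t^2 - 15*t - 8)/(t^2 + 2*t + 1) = t - 8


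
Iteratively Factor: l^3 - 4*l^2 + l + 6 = (l - 2)*(l^2 - 2*l - 3) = (l - 2)*(l + 1)*(l - 3)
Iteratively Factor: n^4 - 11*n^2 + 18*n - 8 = (n + 4)*(n^3 - 4*n^2 + 5*n - 2) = (n - 1)*(n + 4)*(n^2 - 3*n + 2) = (n - 2)*(n - 1)*(n + 4)*(n - 1)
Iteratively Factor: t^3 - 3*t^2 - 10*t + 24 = (t - 2)*(t^2 - t - 12) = (t - 2)*(t + 3)*(t - 4)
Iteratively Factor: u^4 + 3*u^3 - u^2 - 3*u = (u + 1)*(u^3 + 2*u^2 - 3*u) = (u - 1)*(u + 1)*(u^2 + 3*u) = u*(u - 1)*(u + 1)*(u + 3)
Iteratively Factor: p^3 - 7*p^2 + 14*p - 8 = (p - 4)*(p^2 - 3*p + 2) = (p - 4)*(p - 2)*(p - 1)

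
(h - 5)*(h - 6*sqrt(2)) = h^2 - 6*sqrt(2)*h - 5*h + 30*sqrt(2)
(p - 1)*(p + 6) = p^2 + 5*p - 6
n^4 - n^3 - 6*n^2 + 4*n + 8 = (n - 2)^2*(n + 1)*(n + 2)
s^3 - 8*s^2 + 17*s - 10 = (s - 5)*(s - 2)*(s - 1)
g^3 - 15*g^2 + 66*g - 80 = (g - 8)*(g - 5)*(g - 2)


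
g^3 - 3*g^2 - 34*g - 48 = (g - 8)*(g + 2)*(g + 3)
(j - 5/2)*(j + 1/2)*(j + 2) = j^3 - 21*j/4 - 5/2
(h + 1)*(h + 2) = h^2 + 3*h + 2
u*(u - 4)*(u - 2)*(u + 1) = u^4 - 5*u^3 + 2*u^2 + 8*u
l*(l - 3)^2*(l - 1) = l^4 - 7*l^3 + 15*l^2 - 9*l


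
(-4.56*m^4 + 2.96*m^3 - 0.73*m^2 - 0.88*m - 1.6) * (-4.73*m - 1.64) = 21.5688*m^5 - 6.5224*m^4 - 1.4015*m^3 + 5.3596*m^2 + 9.0112*m + 2.624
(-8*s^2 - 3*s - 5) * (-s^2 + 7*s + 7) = 8*s^4 - 53*s^3 - 72*s^2 - 56*s - 35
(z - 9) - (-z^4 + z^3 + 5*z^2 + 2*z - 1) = z^4 - z^3 - 5*z^2 - z - 8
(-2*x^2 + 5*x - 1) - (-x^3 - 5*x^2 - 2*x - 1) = x^3 + 3*x^2 + 7*x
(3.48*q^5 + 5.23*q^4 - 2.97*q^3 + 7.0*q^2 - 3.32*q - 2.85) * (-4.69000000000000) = -16.3212*q^5 - 24.5287*q^4 + 13.9293*q^3 - 32.83*q^2 + 15.5708*q + 13.3665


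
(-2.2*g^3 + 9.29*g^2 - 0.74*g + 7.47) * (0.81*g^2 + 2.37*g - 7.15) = -1.782*g^5 + 2.3109*g^4 + 37.1479*g^3 - 62.1266*g^2 + 22.9949*g - 53.4105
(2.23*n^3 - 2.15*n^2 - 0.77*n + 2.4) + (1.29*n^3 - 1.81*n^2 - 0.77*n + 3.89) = 3.52*n^3 - 3.96*n^2 - 1.54*n + 6.29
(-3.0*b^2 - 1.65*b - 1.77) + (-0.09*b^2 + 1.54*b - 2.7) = -3.09*b^2 - 0.11*b - 4.47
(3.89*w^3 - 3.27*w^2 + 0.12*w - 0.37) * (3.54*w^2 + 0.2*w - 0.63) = 13.7706*w^5 - 10.7978*w^4 - 2.6799*w^3 + 0.7743*w^2 - 0.1496*w + 0.2331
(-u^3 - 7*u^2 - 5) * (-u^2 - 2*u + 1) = u^5 + 9*u^4 + 13*u^3 - 2*u^2 + 10*u - 5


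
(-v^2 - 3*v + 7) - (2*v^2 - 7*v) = -3*v^2 + 4*v + 7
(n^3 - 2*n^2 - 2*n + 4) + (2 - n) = n^3 - 2*n^2 - 3*n + 6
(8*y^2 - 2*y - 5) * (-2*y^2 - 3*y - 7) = -16*y^4 - 20*y^3 - 40*y^2 + 29*y + 35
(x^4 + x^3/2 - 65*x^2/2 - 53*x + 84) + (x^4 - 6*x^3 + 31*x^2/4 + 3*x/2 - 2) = 2*x^4 - 11*x^3/2 - 99*x^2/4 - 103*x/2 + 82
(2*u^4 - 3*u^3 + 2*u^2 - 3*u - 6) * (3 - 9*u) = -18*u^5 + 33*u^4 - 27*u^3 + 33*u^2 + 45*u - 18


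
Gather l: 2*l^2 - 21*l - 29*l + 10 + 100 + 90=2*l^2 - 50*l + 200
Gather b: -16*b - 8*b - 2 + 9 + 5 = 12 - 24*b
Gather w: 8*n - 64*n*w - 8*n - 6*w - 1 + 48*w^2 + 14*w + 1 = 48*w^2 + w*(8 - 64*n)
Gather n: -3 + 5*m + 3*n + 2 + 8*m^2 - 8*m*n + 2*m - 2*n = 8*m^2 + 7*m + n*(1 - 8*m) - 1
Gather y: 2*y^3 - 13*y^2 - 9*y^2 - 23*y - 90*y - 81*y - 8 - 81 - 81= 2*y^3 - 22*y^2 - 194*y - 170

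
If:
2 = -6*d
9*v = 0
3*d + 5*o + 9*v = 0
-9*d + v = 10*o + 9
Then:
No Solution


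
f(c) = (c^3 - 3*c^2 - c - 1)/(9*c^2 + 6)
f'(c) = -18*c*(c^3 - 3*c^2 - c - 1)/(9*c^2 + 6)^2 + (3*c^2 - 6*c - 1)/(9*c^2 + 6)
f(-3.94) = -0.72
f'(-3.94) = 0.12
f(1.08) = -0.26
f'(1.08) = 0.07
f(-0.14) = -0.15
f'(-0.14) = -0.08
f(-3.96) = -0.72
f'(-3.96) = 0.12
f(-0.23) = -0.15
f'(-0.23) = -0.01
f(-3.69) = -0.69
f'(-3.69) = 0.13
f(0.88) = -0.27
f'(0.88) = 0.03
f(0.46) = -0.25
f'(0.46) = -0.13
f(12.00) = 0.99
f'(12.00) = 0.11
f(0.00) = -0.17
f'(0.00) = -0.17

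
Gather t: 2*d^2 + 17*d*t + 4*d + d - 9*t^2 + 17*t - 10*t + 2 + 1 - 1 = 2*d^2 + 5*d - 9*t^2 + t*(17*d + 7) + 2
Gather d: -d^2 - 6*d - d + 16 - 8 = -d^2 - 7*d + 8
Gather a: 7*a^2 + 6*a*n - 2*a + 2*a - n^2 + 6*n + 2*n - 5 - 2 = 7*a^2 + 6*a*n - n^2 + 8*n - 7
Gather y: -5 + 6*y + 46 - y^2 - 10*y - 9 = -y^2 - 4*y + 32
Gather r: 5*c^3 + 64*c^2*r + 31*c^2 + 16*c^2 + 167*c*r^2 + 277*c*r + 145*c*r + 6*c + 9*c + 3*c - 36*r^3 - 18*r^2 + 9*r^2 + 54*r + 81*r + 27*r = 5*c^3 + 47*c^2 + 18*c - 36*r^3 + r^2*(167*c - 9) + r*(64*c^2 + 422*c + 162)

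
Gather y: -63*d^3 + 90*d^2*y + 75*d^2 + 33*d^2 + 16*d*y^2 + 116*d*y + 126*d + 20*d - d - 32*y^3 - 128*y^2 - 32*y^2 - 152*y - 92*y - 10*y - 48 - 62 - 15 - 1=-63*d^3 + 108*d^2 + 145*d - 32*y^3 + y^2*(16*d - 160) + y*(90*d^2 + 116*d - 254) - 126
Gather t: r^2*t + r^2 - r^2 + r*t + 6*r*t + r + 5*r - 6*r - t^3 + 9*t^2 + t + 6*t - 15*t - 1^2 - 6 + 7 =-t^3 + 9*t^2 + t*(r^2 + 7*r - 8)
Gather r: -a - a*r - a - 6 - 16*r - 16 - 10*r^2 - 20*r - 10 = -2*a - 10*r^2 + r*(-a - 36) - 32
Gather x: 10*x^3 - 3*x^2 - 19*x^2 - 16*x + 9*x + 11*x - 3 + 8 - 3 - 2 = 10*x^3 - 22*x^2 + 4*x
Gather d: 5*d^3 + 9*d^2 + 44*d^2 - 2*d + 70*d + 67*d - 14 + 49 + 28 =5*d^3 + 53*d^2 + 135*d + 63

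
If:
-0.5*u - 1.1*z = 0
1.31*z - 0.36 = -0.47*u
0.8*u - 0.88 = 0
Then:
No Solution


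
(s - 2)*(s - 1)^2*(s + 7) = s^4 + 3*s^3 - 23*s^2 + 33*s - 14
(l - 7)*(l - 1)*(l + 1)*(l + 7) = l^4 - 50*l^2 + 49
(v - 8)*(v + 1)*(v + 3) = v^3 - 4*v^2 - 29*v - 24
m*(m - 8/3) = m^2 - 8*m/3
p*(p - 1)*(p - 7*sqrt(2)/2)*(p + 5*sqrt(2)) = p^4 - p^3 + 3*sqrt(2)*p^3/2 - 35*p^2 - 3*sqrt(2)*p^2/2 + 35*p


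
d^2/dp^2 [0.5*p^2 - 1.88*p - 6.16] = 1.00000000000000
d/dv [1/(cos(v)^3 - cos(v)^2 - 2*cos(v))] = (-2*sin(v)^3/cos(v)^2 + sin(v) - 2*tan(v))/(-cos(v)^2 + cos(v) + 2)^2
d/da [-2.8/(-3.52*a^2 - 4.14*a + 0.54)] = (-19.712*a - 11.592)/(3.52*a^2 + 4.14*a - 0.54)^2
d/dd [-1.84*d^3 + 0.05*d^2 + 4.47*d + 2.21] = -5.52*d^2 + 0.1*d + 4.47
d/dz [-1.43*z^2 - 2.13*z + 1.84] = -2.86*z - 2.13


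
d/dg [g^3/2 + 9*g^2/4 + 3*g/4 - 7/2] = 3*g^2/2 + 9*g/2 + 3/4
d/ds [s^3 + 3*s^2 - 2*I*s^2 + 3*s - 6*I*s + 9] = 3*s^2 + s*(6 - 4*I) + 3 - 6*I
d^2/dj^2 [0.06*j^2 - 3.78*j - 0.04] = 0.120000000000000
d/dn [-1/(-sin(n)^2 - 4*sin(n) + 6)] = -2*(sin(n) + 2)*cos(n)/(sin(n)^2 + 4*sin(n) - 6)^2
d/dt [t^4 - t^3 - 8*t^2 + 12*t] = 4*t^3 - 3*t^2 - 16*t + 12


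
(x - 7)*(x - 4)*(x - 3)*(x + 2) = x^4 - 12*x^3 + 33*x^2 + 38*x - 168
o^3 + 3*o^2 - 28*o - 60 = (o - 5)*(o + 2)*(o + 6)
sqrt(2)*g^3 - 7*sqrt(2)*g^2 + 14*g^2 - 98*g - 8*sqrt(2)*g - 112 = (g - 8)*(g + 7*sqrt(2))*(sqrt(2)*g + sqrt(2))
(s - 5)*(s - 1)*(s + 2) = s^3 - 4*s^2 - 7*s + 10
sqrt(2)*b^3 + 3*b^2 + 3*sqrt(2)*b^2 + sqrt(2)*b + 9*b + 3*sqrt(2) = (b + 3)*(b + sqrt(2))*(sqrt(2)*b + 1)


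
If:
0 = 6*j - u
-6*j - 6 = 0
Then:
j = -1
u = -6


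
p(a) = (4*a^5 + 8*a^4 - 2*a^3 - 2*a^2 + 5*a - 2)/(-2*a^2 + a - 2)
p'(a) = (4*a - 1)*(4*a^5 + 8*a^4 - 2*a^3 - 2*a^2 + 5*a - 2)/(-2*a^2 + a - 2)^2 + (20*a^4 + 32*a^3 - 6*a^2 - 4*a + 5)/(-2*a^2 + a - 2) = 4*(-6*a^6 - 4*a^5 - 3*a^4 - 17*a^3 + 5*a^2 - 2)/(4*a^4 - 4*a^3 + 9*a^2 - 4*a + 4)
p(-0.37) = 1.48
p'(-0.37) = -0.29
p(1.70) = -18.83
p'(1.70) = -32.22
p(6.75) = -833.38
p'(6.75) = -340.34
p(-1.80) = -0.25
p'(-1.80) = -1.77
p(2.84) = -79.11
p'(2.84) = -75.84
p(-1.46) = -0.32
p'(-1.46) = 1.10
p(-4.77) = 106.94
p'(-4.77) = -88.40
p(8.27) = -1462.86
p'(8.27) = -492.54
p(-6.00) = 255.10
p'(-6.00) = -155.54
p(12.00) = -4163.78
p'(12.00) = -983.49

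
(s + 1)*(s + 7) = s^2 + 8*s + 7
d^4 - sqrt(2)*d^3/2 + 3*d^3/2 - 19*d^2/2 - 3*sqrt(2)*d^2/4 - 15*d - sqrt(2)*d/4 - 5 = (d + 1/2)*(d + 1)*(d - 5*sqrt(2)/2)*(d + 2*sqrt(2))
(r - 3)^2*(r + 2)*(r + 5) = r^4 + r^3 - 23*r^2 + 3*r + 90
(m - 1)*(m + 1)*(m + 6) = m^3 + 6*m^2 - m - 6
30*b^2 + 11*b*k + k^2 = (5*b + k)*(6*b + k)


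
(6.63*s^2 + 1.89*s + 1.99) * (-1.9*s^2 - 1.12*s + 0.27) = -12.597*s^4 - 11.0166*s^3 - 4.1077*s^2 - 1.7185*s + 0.5373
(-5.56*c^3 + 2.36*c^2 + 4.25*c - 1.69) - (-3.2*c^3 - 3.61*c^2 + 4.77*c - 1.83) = -2.36*c^3 + 5.97*c^2 - 0.52*c + 0.14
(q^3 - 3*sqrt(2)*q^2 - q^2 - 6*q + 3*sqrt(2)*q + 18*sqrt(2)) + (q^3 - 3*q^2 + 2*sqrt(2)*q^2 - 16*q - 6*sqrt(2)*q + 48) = 2*q^3 - 4*q^2 - sqrt(2)*q^2 - 22*q - 3*sqrt(2)*q + 18*sqrt(2) + 48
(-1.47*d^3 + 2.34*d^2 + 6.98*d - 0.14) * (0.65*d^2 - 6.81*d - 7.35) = -0.9555*d^5 + 11.5317*d^4 - 0.593899999999998*d^3 - 64.8238*d^2 - 50.3496*d + 1.029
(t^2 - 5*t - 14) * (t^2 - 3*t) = t^4 - 8*t^3 + t^2 + 42*t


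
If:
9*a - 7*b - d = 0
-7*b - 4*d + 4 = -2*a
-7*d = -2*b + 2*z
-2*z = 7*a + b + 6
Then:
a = 41/296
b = 5/148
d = 299/296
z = -2073/592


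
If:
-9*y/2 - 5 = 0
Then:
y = -10/9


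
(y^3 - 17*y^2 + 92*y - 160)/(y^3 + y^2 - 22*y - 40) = (y^2 - 12*y + 32)/(y^2 + 6*y + 8)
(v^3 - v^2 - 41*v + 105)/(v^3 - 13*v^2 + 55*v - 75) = (v + 7)/(v - 5)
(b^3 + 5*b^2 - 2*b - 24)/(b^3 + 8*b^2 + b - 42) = (b + 4)/(b + 7)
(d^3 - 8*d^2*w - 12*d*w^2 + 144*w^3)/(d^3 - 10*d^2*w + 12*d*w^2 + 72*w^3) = (d + 4*w)/(d + 2*w)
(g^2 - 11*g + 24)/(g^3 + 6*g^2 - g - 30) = (g^2 - 11*g + 24)/(g^3 + 6*g^2 - g - 30)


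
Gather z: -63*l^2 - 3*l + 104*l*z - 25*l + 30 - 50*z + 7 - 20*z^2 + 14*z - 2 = -63*l^2 - 28*l - 20*z^2 + z*(104*l - 36) + 35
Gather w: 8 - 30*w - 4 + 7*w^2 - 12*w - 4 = 7*w^2 - 42*w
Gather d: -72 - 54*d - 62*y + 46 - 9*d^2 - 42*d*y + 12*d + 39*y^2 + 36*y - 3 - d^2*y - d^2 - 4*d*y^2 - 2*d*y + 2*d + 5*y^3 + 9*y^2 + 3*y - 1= d^2*(-y - 10) + d*(-4*y^2 - 44*y - 40) + 5*y^3 + 48*y^2 - 23*y - 30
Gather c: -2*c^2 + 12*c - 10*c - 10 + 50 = -2*c^2 + 2*c + 40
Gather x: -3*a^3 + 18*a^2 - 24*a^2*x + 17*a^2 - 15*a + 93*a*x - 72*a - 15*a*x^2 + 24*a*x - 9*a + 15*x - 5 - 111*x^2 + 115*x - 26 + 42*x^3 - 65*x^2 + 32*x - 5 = -3*a^3 + 35*a^2 - 96*a + 42*x^3 + x^2*(-15*a - 176) + x*(-24*a^2 + 117*a + 162) - 36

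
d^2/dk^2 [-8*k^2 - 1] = -16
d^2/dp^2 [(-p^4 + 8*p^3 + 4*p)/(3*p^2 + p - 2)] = 2*(-9*p^6 - 9*p^5 + 15*p^4 + 108*p^3 - 72*p^2 + 168*p + 8)/(27*p^6 + 27*p^5 - 45*p^4 - 35*p^3 + 30*p^2 + 12*p - 8)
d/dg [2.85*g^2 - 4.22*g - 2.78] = 5.7*g - 4.22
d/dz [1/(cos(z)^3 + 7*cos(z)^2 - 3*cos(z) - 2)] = (-3*sin(z)^2 + 14*cos(z))*sin(z)/(cos(z)^3 + 7*cos(z)^2 - 3*cos(z) - 2)^2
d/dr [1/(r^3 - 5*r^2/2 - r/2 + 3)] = 2*(-6*r^2 + 10*r + 1)/(2*r^3 - 5*r^2 - r + 6)^2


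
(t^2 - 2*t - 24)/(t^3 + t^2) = (t^2 - 2*t - 24)/(t^2*(t + 1))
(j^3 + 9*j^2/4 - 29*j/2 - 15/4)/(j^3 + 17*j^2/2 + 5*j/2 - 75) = (4*j^2 - 11*j - 3)/(2*(2*j^2 + 7*j - 30))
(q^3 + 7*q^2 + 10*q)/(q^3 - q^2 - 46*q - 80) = q/(q - 8)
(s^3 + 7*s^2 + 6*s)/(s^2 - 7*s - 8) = s*(s + 6)/(s - 8)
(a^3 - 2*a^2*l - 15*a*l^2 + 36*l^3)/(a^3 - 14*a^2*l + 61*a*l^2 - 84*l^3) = (a^2 + a*l - 12*l^2)/(a^2 - 11*a*l + 28*l^2)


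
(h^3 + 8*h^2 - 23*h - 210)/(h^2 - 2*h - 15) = (h^2 + 13*h + 42)/(h + 3)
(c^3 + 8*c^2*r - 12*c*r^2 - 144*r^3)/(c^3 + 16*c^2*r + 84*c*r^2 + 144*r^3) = (c - 4*r)/(c + 4*r)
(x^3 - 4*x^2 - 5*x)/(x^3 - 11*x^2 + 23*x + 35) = x/(x - 7)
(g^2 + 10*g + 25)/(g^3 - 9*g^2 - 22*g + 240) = (g + 5)/(g^2 - 14*g + 48)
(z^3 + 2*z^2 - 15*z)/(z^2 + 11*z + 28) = z*(z^2 + 2*z - 15)/(z^2 + 11*z + 28)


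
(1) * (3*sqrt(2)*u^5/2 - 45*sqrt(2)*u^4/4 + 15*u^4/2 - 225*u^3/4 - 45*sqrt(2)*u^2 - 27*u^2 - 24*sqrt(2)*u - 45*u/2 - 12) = 3*sqrt(2)*u^5/2 - 45*sqrt(2)*u^4/4 + 15*u^4/2 - 225*u^3/4 - 45*sqrt(2)*u^2 - 27*u^2 - 24*sqrt(2)*u - 45*u/2 - 12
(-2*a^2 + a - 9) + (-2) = -2*a^2 + a - 11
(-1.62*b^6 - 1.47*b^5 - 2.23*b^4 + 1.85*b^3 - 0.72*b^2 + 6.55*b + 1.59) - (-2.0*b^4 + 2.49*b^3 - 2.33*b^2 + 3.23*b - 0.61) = -1.62*b^6 - 1.47*b^5 - 0.23*b^4 - 0.64*b^3 + 1.61*b^2 + 3.32*b + 2.2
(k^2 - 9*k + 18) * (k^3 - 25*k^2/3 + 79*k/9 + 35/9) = k^5 - 52*k^4/3 + 916*k^3/9 - 2026*k^2/9 + 123*k + 70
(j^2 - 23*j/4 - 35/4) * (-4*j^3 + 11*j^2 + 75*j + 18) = -4*j^5 + 34*j^4 + 187*j^3/4 - 1019*j^2/2 - 3039*j/4 - 315/2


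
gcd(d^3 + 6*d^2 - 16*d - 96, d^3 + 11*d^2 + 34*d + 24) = d^2 + 10*d + 24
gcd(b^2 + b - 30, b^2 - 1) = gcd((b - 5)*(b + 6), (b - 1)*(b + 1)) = 1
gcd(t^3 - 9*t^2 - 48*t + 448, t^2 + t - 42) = t + 7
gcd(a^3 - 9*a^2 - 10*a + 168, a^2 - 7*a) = a - 7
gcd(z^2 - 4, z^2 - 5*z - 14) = z + 2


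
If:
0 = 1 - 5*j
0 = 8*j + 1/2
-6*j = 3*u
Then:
No Solution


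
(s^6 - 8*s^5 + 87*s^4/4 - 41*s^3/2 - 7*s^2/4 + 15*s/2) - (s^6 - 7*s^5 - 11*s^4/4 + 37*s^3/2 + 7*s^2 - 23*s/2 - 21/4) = -s^5 + 49*s^4/2 - 39*s^3 - 35*s^2/4 + 19*s + 21/4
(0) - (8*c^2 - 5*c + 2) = -8*c^2 + 5*c - 2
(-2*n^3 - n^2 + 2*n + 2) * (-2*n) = 4*n^4 + 2*n^3 - 4*n^2 - 4*n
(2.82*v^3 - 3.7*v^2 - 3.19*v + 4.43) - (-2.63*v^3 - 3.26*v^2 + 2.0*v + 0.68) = 5.45*v^3 - 0.44*v^2 - 5.19*v + 3.75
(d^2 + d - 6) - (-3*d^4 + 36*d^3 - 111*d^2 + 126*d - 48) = 3*d^4 - 36*d^3 + 112*d^2 - 125*d + 42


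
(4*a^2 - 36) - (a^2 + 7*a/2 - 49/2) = 3*a^2 - 7*a/2 - 23/2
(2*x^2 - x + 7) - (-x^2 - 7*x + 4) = 3*x^2 + 6*x + 3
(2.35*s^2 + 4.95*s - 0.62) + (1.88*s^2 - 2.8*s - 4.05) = 4.23*s^2 + 2.15*s - 4.67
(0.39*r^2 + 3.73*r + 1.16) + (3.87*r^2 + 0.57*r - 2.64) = 4.26*r^2 + 4.3*r - 1.48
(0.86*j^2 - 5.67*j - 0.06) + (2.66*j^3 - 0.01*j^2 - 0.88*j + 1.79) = 2.66*j^3 + 0.85*j^2 - 6.55*j + 1.73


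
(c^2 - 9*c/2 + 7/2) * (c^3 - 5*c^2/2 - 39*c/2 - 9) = c^5 - 7*c^4 - 19*c^3/4 + 70*c^2 - 111*c/4 - 63/2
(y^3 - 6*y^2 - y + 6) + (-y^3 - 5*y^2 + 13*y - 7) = -11*y^2 + 12*y - 1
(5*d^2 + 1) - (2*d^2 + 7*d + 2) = 3*d^2 - 7*d - 1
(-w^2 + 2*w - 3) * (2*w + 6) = -2*w^3 - 2*w^2 + 6*w - 18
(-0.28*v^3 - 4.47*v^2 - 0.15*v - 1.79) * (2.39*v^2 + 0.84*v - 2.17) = -0.6692*v^5 - 10.9185*v^4 - 3.5057*v^3 + 5.2958*v^2 - 1.1781*v + 3.8843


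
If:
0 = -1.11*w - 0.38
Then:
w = -0.34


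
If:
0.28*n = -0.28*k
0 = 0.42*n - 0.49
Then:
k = -1.17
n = 1.17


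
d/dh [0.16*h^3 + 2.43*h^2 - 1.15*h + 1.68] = 0.48*h^2 + 4.86*h - 1.15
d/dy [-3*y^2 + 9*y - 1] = 9 - 6*y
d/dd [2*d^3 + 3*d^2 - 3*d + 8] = 6*d^2 + 6*d - 3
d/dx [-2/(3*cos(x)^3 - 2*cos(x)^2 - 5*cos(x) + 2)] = 2*(-9*cos(x)^2 + 4*cos(x) + 5)*sin(x)/(3*cos(x)^3 - 2*cos(x)^2 - 5*cos(x) + 2)^2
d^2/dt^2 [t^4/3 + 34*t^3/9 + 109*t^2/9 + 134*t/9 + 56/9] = 4*t^2 + 68*t/3 + 218/9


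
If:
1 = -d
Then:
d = -1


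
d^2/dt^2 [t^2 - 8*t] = 2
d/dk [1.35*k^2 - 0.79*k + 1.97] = 2.7*k - 0.79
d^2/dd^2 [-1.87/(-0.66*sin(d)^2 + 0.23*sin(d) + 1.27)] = (3.258288*sin(d)^4 - 0.851598*sin(d)^3 + 1.481227*sin(d)^2 + 1.156969*sin(d) - 3.332714)/(-0.66*sin(d)^2 + 0.23*sin(d) + 1.27)^3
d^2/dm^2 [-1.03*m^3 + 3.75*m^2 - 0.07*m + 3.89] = 7.5 - 6.18*m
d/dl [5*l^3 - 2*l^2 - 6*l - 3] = 15*l^2 - 4*l - 6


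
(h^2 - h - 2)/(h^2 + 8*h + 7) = (h - 2)/(h + 7)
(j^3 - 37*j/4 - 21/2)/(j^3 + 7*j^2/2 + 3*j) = (j - 7/2)/j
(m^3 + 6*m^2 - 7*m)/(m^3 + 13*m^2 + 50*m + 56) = m*(m - 1)/(m^2 + 6*m + 8)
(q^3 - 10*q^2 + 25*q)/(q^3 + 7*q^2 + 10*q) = (q^2 - 10*q + 25)/(q^2 + 7*q + 10)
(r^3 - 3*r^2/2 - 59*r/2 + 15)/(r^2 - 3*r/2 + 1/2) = (r^2 - r - 30)/(r - 1)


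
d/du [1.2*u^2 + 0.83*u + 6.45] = 2.4*u + 0.83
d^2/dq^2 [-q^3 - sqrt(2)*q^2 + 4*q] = -6*q - 2*sqrt(2)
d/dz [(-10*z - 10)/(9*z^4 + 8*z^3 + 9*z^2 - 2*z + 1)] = 10*(27*z^4 + 52*z^3 + 33*z^2 + 18*z - 3)/(81*z^8 + 144*z^7 + 226*z^6 + 108*z^5 + 67*z^4 - 20*z^3 + 22*z^2 - 4*z + 1)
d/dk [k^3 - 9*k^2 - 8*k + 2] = 3*k^2 - 18*k - 8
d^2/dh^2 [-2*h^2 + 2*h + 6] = -4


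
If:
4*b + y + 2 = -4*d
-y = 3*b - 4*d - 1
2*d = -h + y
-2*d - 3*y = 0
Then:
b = -9/43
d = -15/43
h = 40/43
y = 10/43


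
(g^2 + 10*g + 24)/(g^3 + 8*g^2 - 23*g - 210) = (g + 4)/(g^2 + 2*g - 35)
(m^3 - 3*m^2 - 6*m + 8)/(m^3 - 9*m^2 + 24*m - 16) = (m + 2)/(m - 4)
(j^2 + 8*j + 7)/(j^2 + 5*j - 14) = (j + 1)/(j - 2)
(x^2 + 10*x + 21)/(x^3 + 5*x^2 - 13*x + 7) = (x + 3)/(x^2 - 2*x + 1)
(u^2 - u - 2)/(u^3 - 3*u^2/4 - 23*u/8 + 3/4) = 8*(u + 1)/(8*u^2 + 10*u - 3)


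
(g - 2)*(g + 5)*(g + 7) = g^3 + 10*g^2 + 11*g - 70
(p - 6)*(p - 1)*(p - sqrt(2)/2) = p^3 - 7*p^2 - sqrt(2)*p^2/2 + 7*sqrt(2)*p/2 + 6*p - 3*sqrt(2)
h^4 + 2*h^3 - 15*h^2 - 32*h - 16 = (h - 4)*(h + 1)^2*(h + 4)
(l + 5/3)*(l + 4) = l^2 + 17*l/3 + 20/3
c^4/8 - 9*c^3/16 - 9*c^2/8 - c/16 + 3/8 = (c/4 + 1/4)*(c/2 + 1/2)*(c - 6)*(c - 1/2)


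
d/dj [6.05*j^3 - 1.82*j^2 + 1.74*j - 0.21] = 18.15*j^2 - 3.64*j + 1.74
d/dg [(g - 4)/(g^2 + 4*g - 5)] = (g^2 + 4*g - 2*(g - 4)*(g + 2) - 5)/(g^2 + 4*g - 5)^2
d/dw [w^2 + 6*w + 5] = 2*w + 6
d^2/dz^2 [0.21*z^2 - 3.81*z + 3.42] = 0.420000000000000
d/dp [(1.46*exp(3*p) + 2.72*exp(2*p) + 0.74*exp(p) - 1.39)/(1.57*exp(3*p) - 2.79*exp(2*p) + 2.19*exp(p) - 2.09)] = (-8.3438*exp(4*p) + 4.0712*exp(3*p) + 5.4141*exp(2*p) - 19.1258*exp(p) + 1.4975)*exp(p)/(2.4649*exp(6*p) - 8.7606*exp(5*p) + 14.6607*exp(4*p) - 18.7828*exp(3*p) + 16.4583*exp(2*p) - 9.1542*exp(p) + 4.3681)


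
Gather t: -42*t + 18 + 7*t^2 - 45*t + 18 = 7*t^2 - 87*t + 36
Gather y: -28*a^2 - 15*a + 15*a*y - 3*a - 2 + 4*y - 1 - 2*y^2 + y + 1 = -28*a^2 - 18*a - 2*y^2 + y*(15*a + 5) - 2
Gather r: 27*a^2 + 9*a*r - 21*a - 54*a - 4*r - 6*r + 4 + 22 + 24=27*a^2 - 75*a + r*(9*a - 10) + 50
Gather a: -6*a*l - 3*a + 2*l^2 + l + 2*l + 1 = a*(-6*l - 3) + 2*l^2 + 3*l + 1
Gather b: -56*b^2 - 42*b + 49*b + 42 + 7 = -56*b^2 + 7*b + 49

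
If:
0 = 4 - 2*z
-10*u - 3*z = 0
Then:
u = -3/5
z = 2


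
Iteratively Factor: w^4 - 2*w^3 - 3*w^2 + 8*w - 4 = (w - 1)*(w^3 - w^2 - 4*w + 4) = (w - 1)*(w + 2)*(w^2 - 3*w + 2) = (w - 2)*(w - 1)*(w + 2)*(w - 1)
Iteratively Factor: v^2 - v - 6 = (v - 3)*(v + 2)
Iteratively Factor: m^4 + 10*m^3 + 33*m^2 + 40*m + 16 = (m + 1)*(m^3 + 9*m^2 + 24*m + 16) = (m + 1)*(m + 4)*(m^2 + 5*m + 4) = (m + 1)*(m + 4)^2*(m + 1)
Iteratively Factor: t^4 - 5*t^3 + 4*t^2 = (t)*(t^3 - 5*t^2 + 4*t) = t*(t - 4)*(t^2 - t) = t*(t - 4)*(t - 1)*(t)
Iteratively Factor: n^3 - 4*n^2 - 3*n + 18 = (n - 3)*(n^2 - n - 6) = (n - 3)^2*(n + 2)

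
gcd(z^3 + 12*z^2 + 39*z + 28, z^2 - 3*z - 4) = z + 1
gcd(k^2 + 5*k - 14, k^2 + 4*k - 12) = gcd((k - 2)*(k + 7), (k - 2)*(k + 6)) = k - 2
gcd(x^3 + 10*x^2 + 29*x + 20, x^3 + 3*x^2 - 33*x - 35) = x + 1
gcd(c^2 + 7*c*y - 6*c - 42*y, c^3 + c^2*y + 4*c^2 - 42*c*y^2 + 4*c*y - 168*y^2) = c + 7*y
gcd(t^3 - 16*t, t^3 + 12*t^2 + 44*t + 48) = t + 4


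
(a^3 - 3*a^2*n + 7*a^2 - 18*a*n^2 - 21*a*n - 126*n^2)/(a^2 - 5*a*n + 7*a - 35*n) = (a^2 - 3*a*n - 18*n^2)/(a - 5*n)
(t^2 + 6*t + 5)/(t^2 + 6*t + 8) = (t^2 + 6*t + 5)/(t^2 + 6*t + 8)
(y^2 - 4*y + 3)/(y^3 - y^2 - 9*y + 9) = 1/(y + 3)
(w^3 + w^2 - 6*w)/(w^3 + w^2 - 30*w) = (w^2 + w - 6)/(w^2 + w - 30)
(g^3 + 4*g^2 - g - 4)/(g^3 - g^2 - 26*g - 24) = (g - 1)/(g - 6)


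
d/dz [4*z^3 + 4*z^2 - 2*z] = 12*z^2 + 8*z - 2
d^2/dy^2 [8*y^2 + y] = 16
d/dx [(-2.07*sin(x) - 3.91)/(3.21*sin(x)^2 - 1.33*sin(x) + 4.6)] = (6.6447*sin(x)^2 + 25.1022*sin(x) - 14.7223)*cos(x)/(10.3041*sin(x)^4 - 8.5386*sin(x)^3 + 31.3009*sin(x)^2 - 12.236*sin(x) + 21.16)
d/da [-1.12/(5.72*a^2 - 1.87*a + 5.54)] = (12.8128*a - 2.0944)/(5.72*a^2 - 1.87*a + 5.54)^2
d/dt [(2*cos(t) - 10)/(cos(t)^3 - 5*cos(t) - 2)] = 2*(2*cos(t)^3 - 15*cos(t)^2 + 27)*sin(t)/(-cos(t)^3 + 5*cos(t) + 2)^2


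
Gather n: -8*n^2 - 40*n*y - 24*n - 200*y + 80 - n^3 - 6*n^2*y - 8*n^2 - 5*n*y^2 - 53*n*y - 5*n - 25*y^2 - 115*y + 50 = -n^3 + n^2*(-6*y - 16) + n*(-5*y^2 - 93*y - 29) - 25*y^2 - 315*y + 130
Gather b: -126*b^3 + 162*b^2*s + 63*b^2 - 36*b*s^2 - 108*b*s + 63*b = -126*b^3 + b^2*(162*s + 63) + b*(-36*s^2 - 108*s + 63)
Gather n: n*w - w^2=n*w - w^2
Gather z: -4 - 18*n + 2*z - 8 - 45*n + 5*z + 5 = -63*n + 7*z - 7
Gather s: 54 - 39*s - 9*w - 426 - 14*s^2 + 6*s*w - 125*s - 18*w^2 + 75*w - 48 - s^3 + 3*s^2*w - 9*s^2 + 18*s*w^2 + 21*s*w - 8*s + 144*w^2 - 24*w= -s^3 + s^2*(3*w - 23) + s*(18*w^2 + 27*w - 172) + 126*w^2 + 42*w - 420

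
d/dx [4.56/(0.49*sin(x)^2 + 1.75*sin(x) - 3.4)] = -(4.4688*sin(x) + 7.98)*cos(x)/(0.49*sin(x)^2 + 1.75*sin(x) - 3.4)^2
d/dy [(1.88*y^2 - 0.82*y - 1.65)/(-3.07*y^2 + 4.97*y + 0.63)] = (6.8262*y^2 - 7.7622*y + 7.6839)/(9.4249*y^4 - 30.5158*y^3 + 20.8327*y^2 + 6.2622*y + 0.3969)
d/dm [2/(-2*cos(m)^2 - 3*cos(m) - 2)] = -2*(4*cos(m) + 3)*sin(m)/(3*cos(m) + cos(2*m) + 3)^2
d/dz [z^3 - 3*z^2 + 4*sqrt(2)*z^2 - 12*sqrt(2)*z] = 3*z^2 - 6*z + 8*sqrt(2)*z - 12*sqrt(2)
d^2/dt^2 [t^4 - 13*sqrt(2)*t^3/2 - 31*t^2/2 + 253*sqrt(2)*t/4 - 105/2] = 12*t^2 - 39*sqrt(2)*t - 31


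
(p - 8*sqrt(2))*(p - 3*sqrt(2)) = p^2 - 11*sqrt(2)*p + 48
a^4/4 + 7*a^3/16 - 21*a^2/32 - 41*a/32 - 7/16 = (a/4 + 1/4)*(a - 7/4)*(a + 1/2)*(a + 2)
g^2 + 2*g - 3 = (g - 1)*(g + 3)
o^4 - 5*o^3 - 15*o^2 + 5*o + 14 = (o - 7)*(o - 1)*(o + 1)*(o + 2)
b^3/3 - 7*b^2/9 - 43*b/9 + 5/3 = (b/3 + 1)*(b - 5)*(b - 1/3)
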